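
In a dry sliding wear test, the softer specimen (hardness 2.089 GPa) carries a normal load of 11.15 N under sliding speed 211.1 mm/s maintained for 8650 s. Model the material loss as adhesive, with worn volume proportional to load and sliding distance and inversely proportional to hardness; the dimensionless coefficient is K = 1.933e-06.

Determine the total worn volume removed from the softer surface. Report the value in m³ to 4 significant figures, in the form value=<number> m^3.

Intermediates are shown rounded — each operation runs at full precision — a single final rounding, at four significant digits.
Convert: Sliding speed v = 211.1 mm/s = 0.2111 m/s. Path length L = v·t = 0.2111 m/s × 8650 s = 1826 m.
Convert: Hardness H = 2.089 GPa = 2.089e+09 Pa.
In SI base units: W = 11.15 N, H = 2.089e+09 Pa, K = 1.933e-06.
Wear volume V = K·W·L/H = 1.933e-06 · 11.15 · 1826 / 2.089e+09 = 1.884e-11 m³.

value=1.884e-11 m^3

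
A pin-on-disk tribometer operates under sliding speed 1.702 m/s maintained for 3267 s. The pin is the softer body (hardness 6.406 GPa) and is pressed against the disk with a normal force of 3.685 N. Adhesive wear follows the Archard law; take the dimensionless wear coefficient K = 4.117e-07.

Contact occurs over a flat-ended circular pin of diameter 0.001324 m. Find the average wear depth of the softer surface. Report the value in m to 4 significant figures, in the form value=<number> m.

Quoted intermediates are rounded. The algebra keeps exact precision, and a lone final rounding: four significant figures.
Convert: Sliding distance L = v·t = 1.702 m/s × 3267 s = 5560 m.
Convert: Hardness H = 6.406 GPa = 6.406e+09 Pa.
Convert: Contact area A = π·d²/4 = π·(0.001324 m)²/4 = 1.377e-06 m².
As SI base values: W = 3.685 N, H = 6.406e+09 Pa, K = 4.117e-07.
Apply Archard: V = K·W·L/H = 4.117e-07 · 3.685 · 5560 / 6.406e+09 = 1.317e-12 m³.
Average depth h = V/A = 1.317e-12 / 1.377e-06 = 9.565e-07 m.

value=9.565e-07 m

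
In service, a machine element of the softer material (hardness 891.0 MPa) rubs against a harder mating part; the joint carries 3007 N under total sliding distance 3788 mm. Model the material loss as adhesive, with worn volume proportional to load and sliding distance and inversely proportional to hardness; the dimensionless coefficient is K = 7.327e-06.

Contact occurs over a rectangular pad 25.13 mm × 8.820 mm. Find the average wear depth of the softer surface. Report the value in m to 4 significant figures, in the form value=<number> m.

Intermediate values are displayed rounded — the algebra runs at full float precision, and a lone final rounding to four significant digits.
Distance covered L = 3788 mm = 3.788 m.
Hardness H = 891.0 MPa = 8.910e+08 Pa.
Pad sides 25.13 mm × 8.820 mm = 0.02513 m × 0.008820 m. Contact area A = 0.02513 m × 0.008820 m = 2.216e-04 m².
Collected in SI base units: W = 3007 N, H = 8.910e+08 Pa, K = 7.327e-06.
Worn volume V = K·W·L/H = 7.327e-06 · 3007 · 3.788 / 8.910e+08 = 9.367e-11 m³.
Wear depth h = V/A = 9.367e-11 / 2.216e-04 = 4.226e-07 m.

value=4.226e-07 m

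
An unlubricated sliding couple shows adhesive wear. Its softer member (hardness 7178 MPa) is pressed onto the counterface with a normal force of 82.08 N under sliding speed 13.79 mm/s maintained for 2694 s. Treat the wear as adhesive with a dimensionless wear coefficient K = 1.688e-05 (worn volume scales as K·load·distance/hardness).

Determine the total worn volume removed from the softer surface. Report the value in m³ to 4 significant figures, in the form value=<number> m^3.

The algebra runs at full precision — intermediates appear rounded. Rounded once at the end, at four significant digits.
Convert: Sliding speed v = 13.79 mm/s = 0.01379 m/s. Distance L = v·t = 0.01379 m/s × 2694 s = 37.15 m.
Convert: Hardness H = 7178 MPa = 7.178e+09 Pa.
In SI base units: W = 82.08 N, H = 7.178e+09 Pa, K = 1.688e-05.
Wear volume V = K·W·L/H = 1.688e-05 · 82.08 · 37.15 / 7.178e+09 = 7.171e-12 m³.

value=7.171e-12 m^3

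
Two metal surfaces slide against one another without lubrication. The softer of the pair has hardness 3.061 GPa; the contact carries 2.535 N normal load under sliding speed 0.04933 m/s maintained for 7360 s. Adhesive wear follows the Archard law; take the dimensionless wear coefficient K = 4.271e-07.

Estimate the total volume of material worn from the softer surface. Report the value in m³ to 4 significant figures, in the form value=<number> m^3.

value=1.284e-13 m^3

Each operation maintains full float precision. Intermediates appear rounded — rounded once at the end to 4 significant figures.
Convert: The distance L = v·t = 0.04933 m/s × 7360 s = 363.1 m.
Convert: Hardness H = 3.061 GPa = 3.061e+09 Pa.
As SI base values: W = 2.535 N, H = 3.061e+09 Pa, K = 4.271e-07.
Archard volume V = K·W·L/H = 4.271e-07 · 2.535 · 363.1 / 3.061e+09 = 1.284e-13 m³.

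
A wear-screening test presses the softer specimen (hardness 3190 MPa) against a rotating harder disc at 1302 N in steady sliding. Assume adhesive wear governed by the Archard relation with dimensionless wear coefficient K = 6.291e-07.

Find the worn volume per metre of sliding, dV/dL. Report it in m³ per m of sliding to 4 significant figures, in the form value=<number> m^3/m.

Intermediates are printed rounded. All arithmetic carries full precision, and a single final rounding: four significant figures.
Hardness H = 3190 MPa = 3.190e+09 Pa.
SI base units throughout: W = 1302 N, H = 3.190e+09 Pa, K = 6.291e-07.
Volumetric rate dV/dL = K·W/H, so: 6.291e-07 · 1302 / 3.190e+09 = 2.568e-13 m³/m.

value=2.568e-13 m^3/m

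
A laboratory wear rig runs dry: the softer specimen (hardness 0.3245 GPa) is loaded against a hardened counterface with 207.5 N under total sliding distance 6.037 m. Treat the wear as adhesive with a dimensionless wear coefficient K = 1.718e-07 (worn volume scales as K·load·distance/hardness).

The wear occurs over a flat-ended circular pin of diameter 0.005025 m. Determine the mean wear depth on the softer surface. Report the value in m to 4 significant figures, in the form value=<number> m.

Each operation keeps full precision, and intermediates appear rounded — a lone final rounding to 4 significant digits.
Hardness H = 0.3245 GPa = 3.245e+08 Pa.
Contact area A = π·d²/4 = π·(0.005025 m)²/4 = 1.983e-05 m².
Working in SI base units: W = 207.5 N, H = 3.245e+08 Pa, K = 1.718e-07.
Apply Archard: V = K·W·L/H = 1.718e-07 · 207.5 · 6.037 / 3.245e+08 = 6.632e-13 m³.
Depth h = V/A = 6.632e-13 / 1.983e-05 = 3.344e-08 m.

value=3.344e-08 m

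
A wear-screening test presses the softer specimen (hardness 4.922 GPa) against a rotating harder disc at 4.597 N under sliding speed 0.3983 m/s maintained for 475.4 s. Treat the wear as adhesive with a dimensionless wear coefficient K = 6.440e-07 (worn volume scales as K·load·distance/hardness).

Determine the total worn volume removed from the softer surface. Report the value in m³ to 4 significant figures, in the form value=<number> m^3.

Each operation carries full precision — intermediates are displayed rounded, and a lone final rounding to 4 significant figures.
Convert: Path length L = v·t = 0.3983 m/s × 475.4 s = 189.4 m.
Convert: Hardness H = 4.922 GPa = 4.922e+09 Pa.
SI base units throughout: W = 4.597 N, H = 4.922e+09 Pa, K = 6.440e-07.
Volume removed: V = K·W·L/H = 6.440e-07 · 4.597 · 189.4 / 4.922e+09 = 1.139e-13 m³.

value=1.139e-13 m^3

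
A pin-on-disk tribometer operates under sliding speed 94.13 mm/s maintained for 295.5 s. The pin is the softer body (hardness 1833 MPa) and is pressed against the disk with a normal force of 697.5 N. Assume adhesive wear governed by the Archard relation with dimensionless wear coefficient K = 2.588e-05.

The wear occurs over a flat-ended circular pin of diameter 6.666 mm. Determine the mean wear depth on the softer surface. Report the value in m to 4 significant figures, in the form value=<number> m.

All arithmetic keeps exact precision. Intermediates are printed rounded. Rounded once at the end: four significant digits.
Convert: Sliding speed v = 94.13 mm/s = 0.09413 m/s. Distance covered L = v·t = 0.09413 m/s × 295.5 s = 27.82 m.
Convert: Hardness H = 1833 MPa = 1.833e+09 Pa.
Convert: Pin diameter d = 6.666 mm = 0.006666 m. Contact area A = π·d²/4 = π·(0.006666 m)²/4 = 3.490e-05 m².
In SI base units: W = 697.5 N, H = 1.833e+09 Pa, K = 2.588e-05.
Archard relation: V = K·W·L/H = 2.588e-05 · 697.5 · 27.82 / 1.833e+09 = 2.739e-10 m³.
Depth h = V/A = 2.739e-10 / 3.490e-05 = 7.849e-06 m.

value=7.849e-06 m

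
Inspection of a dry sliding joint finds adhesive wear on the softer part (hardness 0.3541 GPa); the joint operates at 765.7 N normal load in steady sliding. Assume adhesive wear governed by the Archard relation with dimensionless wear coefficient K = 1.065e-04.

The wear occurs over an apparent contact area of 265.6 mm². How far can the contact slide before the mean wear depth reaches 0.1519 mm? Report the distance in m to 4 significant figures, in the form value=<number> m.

value=175.2 m

Quoted intermediates are rounded; the computation carries full precision, and a single final rounding, at 4 significant figures.
Convert: Hardness H = 0.3541 GPa = 3.541e+08 Pa.
Convert: Contact area A = 265.6 mm² = 2.656e-04 m².
Convert: Depth limit h_lim = 0.1519 mm = 1.519e-04 m.
In SI base units, W = 765.7 N, H = 3.541e+08 Pa, K = 1.065e-04.
Limit volume V_lim = h_lim·A = 1.519e-04 · 2.656e-04 = 4.034e-08 m³.
So the life L = V_lim·H/(K·W) = 4.034e-08 · 3.541e+08 / (1.065e-04 · 765.7) = 175.2 m.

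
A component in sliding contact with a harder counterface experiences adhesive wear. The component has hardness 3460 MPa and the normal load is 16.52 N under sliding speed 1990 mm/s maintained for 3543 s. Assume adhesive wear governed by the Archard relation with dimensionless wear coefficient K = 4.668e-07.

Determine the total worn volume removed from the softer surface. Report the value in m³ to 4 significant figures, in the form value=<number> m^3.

value=1.571e-11 m^3

The intermediates appear rounded. Each operation keeps full precision, and rounded once at the end: 4 significant digits.
Convert: Sliding speed v = 1990 mm/s = 1.990 m/s. Total distance L = v·t = 1.990 m/s × 3543 s = 7051 m.
Convert: Hardness H = 3460 MPa = 3.460e+09 Pa.
Working in SI base units: W = 16.52 N, H = 3.460e+09 Pa, K = 4.668e-07.
Archard volume V = K·W·L/H = 4.668e-07 · 16.52 · 7051 / 3.460e+09 = 1.571e-11 m³.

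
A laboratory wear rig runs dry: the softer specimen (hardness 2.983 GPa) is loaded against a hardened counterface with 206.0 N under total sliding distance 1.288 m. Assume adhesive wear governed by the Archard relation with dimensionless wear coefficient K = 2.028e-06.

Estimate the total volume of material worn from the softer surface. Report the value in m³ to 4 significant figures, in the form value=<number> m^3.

Displayed values are rounded. All working math runs at exact precision; a single final rounding to 4 significant figures.
Hardness H = 2.983 GPa = 2.983e+09 Pa.
SI base units throughout: W = 206.0 N, H = 2.983e+09 Pa, K = 2.028e-06.
The Archard volume V = K·W·L/H = 2.028e-06 · 206.0 · 1.288 / 2.983e+09 = 1.804e-13 m³.

value=1.804e-13 m^3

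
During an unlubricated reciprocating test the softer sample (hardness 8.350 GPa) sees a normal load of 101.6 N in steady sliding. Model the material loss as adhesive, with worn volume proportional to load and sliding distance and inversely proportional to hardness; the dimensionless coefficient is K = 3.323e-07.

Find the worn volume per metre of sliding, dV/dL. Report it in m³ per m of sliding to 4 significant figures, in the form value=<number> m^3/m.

Printed values are rounded. Every step maintains exact precision — rounded once at the end, at four significant figures.
Convert: Hardness H = 8.350 GPa = 8.350e+09 Pa.
Restated in SI base units: W = 101.6 N, H = 8.350e+09 Pa, K = 3.323e-07.
Wear rate dV/dL = K·W/H: 3.323e-07 · 101.6 / 8.350e+09 = 4.043e-15 m³/m.

value=4.043e-15 m^3/m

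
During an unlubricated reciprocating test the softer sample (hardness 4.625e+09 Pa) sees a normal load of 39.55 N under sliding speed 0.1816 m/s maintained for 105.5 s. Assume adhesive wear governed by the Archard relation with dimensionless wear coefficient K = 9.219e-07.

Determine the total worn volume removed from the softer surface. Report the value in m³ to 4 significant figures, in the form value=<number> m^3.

Every step holds full precision, and the intermediates are printed rounded; one last rounding: four significant figures.
Distance L = v·t = 0.1816 m/s × 105.5 s = 19.16 m.
Collected in SI base units: W = 39.55 N, H = 4.625e+09 Pa, K = 9.219e-07.
Wear volume V = K·W·L/H = 9.219e-07 · 39.55 · 19.16 / 4.625e+09 = 1.510e-13 m³.

value=1.510e-13 m^3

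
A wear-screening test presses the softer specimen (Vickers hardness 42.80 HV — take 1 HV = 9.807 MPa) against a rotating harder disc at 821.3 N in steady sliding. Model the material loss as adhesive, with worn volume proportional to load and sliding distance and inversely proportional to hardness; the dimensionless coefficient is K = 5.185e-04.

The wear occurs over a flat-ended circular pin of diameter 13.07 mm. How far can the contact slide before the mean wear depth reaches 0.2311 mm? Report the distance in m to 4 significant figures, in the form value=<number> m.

value=30.56 m

All arithmetic keeps full precision. Shown intermediates are rounded; rounded just once to four significant digits.
Convert: Hardness H = 42.80 HV × 9.807 MPa/HV = 419.7 MPa = 4.197e+08 Pa.
Convert: Pin diameter d = 13.07 mm = 0.01307 m. Contact area A = π·d²/4 = π·(0.01307 m)²/4 = 1.342e-04 m².
Convert: Depth limit h_lim = 0.2311 mm = 2.311e-04 m.
Collected in SI base units: W = 821.3 N, H = 4.197e+08 Pa, K = 5.185e-04.
Allowed volume V_lim = h_lim·A = 2.311e-04 · 1.342e-04 = 3.101e-08 m³.
So the life L = V_lim·H/(K·W) = 3.101e-08 · 4.197e+08 / (5.185e-04 · 821.3) = 30.56 m.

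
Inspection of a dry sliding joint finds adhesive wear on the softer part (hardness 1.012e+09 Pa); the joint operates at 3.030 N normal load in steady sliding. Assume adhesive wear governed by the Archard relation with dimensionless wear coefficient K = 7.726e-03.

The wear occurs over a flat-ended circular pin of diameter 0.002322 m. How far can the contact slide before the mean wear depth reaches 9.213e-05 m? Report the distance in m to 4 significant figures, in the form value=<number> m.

value=16.87 m

Intermediates are displayed rounded; all working math runs at full float precision; a lone final rounding, at 4 significant digits.
Contact area A = π·d²/4 = π·(0.002322 m)²/4 = 4.235e-06 m².
In SI base units: W = 3.030 N, H = 1.012e+09 Pa, K = 7.726e-03.
Limit volume V_lim = h_lim·A = 9.213e-05 · 4.235e-06 = 3.901e-10 m³.
So the life L = V_lim·H/(K·W) = 3.901e-10 · 1.012e+09 / (7.726e-03 · 3.030) = 16.87 m.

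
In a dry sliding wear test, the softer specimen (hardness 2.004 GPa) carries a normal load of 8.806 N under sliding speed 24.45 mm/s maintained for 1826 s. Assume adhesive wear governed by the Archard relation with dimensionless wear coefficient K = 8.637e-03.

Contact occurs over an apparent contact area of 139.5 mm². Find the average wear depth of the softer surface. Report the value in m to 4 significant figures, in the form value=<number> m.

Intermediate values are displayed rounded — the algebra holds full float precision; rounded once at the end to 4 significant digits.
Sliding speed v = 24.45 mm/s = 0.02445 m/s. Sliding distance L = v·t = 0.02445 m/s × 1826 s = 44.65 m.
Hardness H = 2.004 GPa = 2.004e+09 Pa.
Contact area A = 139.5 mm² = 1.395e-04 m².
Working in SI base units: W = 8.806 N, H = 2.004e+09 Pa, K = 8.637e-03.
Volume removed: V = K·W·L/H = 8.637e-03 · 8.806 · 44.65 / 2.004e+09 = 1.694e-09 m³.
Depth h = V/A = 1.694e-09 / 1.395e-04 = 1.215e-05 m.

value=1.215e-05 m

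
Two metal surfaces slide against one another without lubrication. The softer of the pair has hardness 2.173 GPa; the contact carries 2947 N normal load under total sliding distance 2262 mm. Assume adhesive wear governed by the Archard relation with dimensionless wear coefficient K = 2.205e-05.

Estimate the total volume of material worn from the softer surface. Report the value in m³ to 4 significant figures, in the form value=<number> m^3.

Intermediates are printed rounded — all arithmetic runs at exact precision. Rounded once at the end to 4 significant figures.
Convert: The distance L = 2262 mm = 2.262 m.
Convert: Hardness H = 2.173 GPa = 2.173e+09 Pa.
Working in SI base units: W = 2947 N, H = 2.173e+09 Pa, K = 2.205e-05.
Worn volume V = K·W·L/H = 2.205e-05 · 2947 · 2.262 / 2.173e+09 = 6.764e-11 m³.

value=6.764e-11 m^3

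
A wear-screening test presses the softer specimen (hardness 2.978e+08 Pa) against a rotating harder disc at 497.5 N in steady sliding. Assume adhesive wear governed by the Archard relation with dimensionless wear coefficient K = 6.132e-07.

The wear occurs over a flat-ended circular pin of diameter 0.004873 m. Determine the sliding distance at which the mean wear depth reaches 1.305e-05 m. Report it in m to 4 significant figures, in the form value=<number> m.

value=237.6 m

The computation carries full precision. Intermediate values are printed rounded, and one last rounding, at 4 significant digits.
Convert: Contact area A = π·d²/4 = π·(0.004873 m)²/4 = 1.865e-05 m².
Restated in SI base units: W = 497.5 N, H = 2.978e+08 Pa, K = 6.132e-07.
At the depth limit, V_lim = h_lim·A = 1.305e-05 · 1.865e-05 = 2.434e-10 m³.
Life L = V_lim·H/(K·W) = 2.434e-10 · 2.978e+08 / (6.132e-07 · 497.5) = 237.6 m.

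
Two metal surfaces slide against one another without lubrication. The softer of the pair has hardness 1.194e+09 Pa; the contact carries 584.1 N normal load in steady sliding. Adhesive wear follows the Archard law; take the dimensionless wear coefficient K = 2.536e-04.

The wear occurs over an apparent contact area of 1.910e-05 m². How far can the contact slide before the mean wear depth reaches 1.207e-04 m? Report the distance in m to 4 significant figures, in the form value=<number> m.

Each operation holds full float precision, and shown intermediates are rounded; one last rounding, at 4 significant digits.
In SI base units: W = 584.1 N, H = 1.194e+09 Pa, K = 2.536e-04.
At the depth limit, V_lim = h_lim·A = 1.207e-04 · 1.910e-05 = 2.305e-09 m³.
Inverting, life L = V_lim·H/(K·W) = 2.305e-09 · 1.194e+09 / (2.536e-04 · 584.1) = 18.58 m.

value=18.58 m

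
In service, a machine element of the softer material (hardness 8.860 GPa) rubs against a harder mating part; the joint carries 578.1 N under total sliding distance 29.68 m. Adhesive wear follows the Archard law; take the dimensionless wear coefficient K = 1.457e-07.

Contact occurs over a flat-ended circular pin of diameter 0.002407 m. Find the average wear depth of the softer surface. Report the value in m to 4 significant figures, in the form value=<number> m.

value=6.201e-08 m

Each operation maintains full float precision, and intermediates are shown rounded. Rounded once at the end: four significant digits.
Convert: Hardness H = 8.860 GPa = 8.860e+09 Pa.
Convert: Contact area A = π·d²/4 = π·(0.002407 m)²/4 = 4.550e-06 m².
Expressed in SI base units: W = 578.1 N, H = 8.860e+09 Pa, K = 1.457e-07.
Archard volume V = K·W·L/H = 1.457e-07 · 578.1 · 29.68 / 8.860e+09 = 2.822e-13 m³.
Depth of wear h = V/A = 2.822e-13 / 4.550e-06 = 6.201e-08 m.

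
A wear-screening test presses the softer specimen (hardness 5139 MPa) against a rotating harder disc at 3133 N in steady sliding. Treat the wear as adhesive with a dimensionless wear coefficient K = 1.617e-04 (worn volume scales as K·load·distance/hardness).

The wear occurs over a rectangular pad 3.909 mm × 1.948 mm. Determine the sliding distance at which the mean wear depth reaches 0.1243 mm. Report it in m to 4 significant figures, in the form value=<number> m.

The algebra carries full precision — intermediate values are printed rounded — one last rounding: four significant figures.
Hardness H = 5139 MPa = 5.139e+09 Pa.
Pad sides 3.909 mm × 1.948 mm = 0.003909 m × 0.001948 m. Contact area A = 0.003909 m × 0.001948 m = 7.615e-06 m².
Depth limit h_lim = 0.1243 mm = 1.243e-04 m.
As SI base values: W = 3133 N, H = 5.139e+09 Pa, K = 1.617e-04.
Volume at the limit: V_lim = h_lim·A = 1.243e-04 · 7.615e-06 = 9.465e-10 m³.
So the life L = V_lim·H/(K·W) = 9.465e-10 · 5.139e+09 / (1.617e-04 · 3133) = 9.601 m.

value=9.601 m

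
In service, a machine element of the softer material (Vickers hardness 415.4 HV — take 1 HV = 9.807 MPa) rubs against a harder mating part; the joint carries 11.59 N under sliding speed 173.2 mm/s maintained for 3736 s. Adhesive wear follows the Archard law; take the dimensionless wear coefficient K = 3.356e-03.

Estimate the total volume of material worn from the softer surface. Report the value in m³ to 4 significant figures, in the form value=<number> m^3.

Intermediate values appear rounded — the algebra holds full precision. Rounded once at the end, at four significant digits.
Convert: Sliding speed v = 173.2 mm/s = 0.1732 m/s. Distance L = v·t = 0.1732 m/s × 3736 s = 647.1 m.
Convert: Hardness H = 415.4 HV × 9.807 MPa/HV = 4074 MPa = 4.074e+09 Pa.
Working in SI base units: W = 11.59 N, H = 4.074e+09 Pa, K = 3.356e-03.
The Archard volume V = K·W·L/H = 3.356e-03 · 11.59 · 647.1 / 4.074e+09 = 6.178e-09 m³.

value=6.178e-09 m^3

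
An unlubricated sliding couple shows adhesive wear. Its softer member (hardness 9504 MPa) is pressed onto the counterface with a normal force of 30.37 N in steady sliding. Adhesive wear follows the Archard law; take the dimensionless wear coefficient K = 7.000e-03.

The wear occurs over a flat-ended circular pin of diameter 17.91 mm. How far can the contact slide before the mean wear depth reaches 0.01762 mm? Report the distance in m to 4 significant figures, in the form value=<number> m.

Every step keeps full precision; intermediate values appear rounded; one final rounding, at four significant digits.
Convert: Hardness H = 9504 MPa = 9.504e+09 Pa.
Convert: Pin diameter d = 17.91 mm = 0.01791 m. Contact area A = π·d²/4 = π·(0.01791 m)²/4 = 2.519e-04 m².
Convert: Depth limit h_lim = 0.01762 mm = 1.762e-05 m.
SI base units throughout: W = 30.37 N, H = 9.504e+09 Pa, K = 7.000e-03.
Wearable volume V_lim = h_lim·A = 1.762e-05 · 2.519e-04 = 4.439e-09 m³.
Life L = V_lim·H/(K·W) = 4.439e-09 · 9.504e+09 / (7.000e-03 · 30.37) = 198.4 m.

value=198.4 m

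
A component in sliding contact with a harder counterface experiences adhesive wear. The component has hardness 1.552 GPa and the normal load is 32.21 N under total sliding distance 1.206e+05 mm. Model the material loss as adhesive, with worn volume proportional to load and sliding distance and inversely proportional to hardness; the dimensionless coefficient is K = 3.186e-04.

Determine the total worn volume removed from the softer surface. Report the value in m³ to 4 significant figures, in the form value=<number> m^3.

Intermediates are displayed rounded; each operation keeps exact precision, and a lone final rounding to 4 significant figures.
Convert: Distance covered L = 1.206e+05 mm = 120.6 m.
Convert: Hardness H = 1.552 GPa = 1.552e+09 Pa.
In SI base units, W = 32.21 N, H = 1.552e+09 Pa, K = 3.186e-04.
The Archard volume V = K·W·L/H = 3.186e-04 · 32.21 · 120.6 / 1.552e+09 = 7.974e-10 m³.

value=7.974e-10 m^3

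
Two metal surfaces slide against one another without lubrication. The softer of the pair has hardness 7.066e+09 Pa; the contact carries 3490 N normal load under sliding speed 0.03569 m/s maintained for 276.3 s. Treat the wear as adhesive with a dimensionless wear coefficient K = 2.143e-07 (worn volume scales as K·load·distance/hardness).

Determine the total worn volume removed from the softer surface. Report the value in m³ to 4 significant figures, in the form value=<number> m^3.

Each operation holds full precision. The intermediates are displayed rounded — one last rounding to 4 significant figures.
Convert: Sliding distance L = v·t = 0.03569 m/s × 276.3 s = 9.861 m.
As SI base values: W = 3490 N, H = 7.066e+09 Pa, K = 2.143e-07.
The Archard volume V = K·W·L/H = 2.143e-07 · 3490 · 9.861 / 7.066e+09 = 1.044e-12 m³.

value=1.044e-12 m^3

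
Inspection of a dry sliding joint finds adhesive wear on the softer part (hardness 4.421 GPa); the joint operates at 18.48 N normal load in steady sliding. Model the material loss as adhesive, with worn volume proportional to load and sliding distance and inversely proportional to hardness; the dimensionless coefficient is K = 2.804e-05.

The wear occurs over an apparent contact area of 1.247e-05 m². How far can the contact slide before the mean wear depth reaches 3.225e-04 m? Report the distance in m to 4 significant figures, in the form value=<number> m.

value=3.431e+04 m

Intermediate values appear rounded, and the algebra runs at full precision. Rounded just once to 4 significant figures.
Convert: Hardness H = 4.421 GPa = 4.421e+09 Pa.
In SI base units, W = 18.48 N, H = 4.421e+09 Pa, K = 2.804e-05.
At the depth limit, V_lim = h_lim·A = 3.225e-04 · 1.247e-05 = 4.022e-09 m³.
Life L = V_lim·H/(K·W) = 4.022e-09 · 4.421e+09 / (2.804e-05 · 18.48) = 3.431e+04 m.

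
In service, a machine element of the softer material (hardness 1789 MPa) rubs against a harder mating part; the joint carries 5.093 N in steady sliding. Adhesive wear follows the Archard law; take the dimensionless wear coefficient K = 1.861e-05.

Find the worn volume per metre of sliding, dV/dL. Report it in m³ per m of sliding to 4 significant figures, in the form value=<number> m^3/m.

value=5.298e-14 m^3/m

Intermediate values are printed rounded; all working math carries exact precision; rounded just once, at 4 significant figures.
Hardness H = 1789 MPa = 1.789e+09 Pa.
Expressed in SI base units: W = 5.093 N, H = 1.789e+09 Pa, K = 1.861e-05.
Wear rate dV/dL = K·W/H, so: 1.861e-05 · 5.093 / 1.789e+09 = 5.298e-14 m³/m.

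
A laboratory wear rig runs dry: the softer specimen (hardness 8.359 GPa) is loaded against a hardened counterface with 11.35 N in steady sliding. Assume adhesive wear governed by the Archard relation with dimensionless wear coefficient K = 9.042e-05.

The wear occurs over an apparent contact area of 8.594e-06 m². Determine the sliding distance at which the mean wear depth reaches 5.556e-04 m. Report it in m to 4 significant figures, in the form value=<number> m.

value=3.889e+04 m

Shown intermediates are rounded. The algebra carries full precision. Rounded just once: 4 significant digits.
Convert: Hardness H = 8.359 GPa = 8.359e+09 Pa.
As SI base values: W = 11.35 N, H = 8.359e+09 Pa, K = 9.042e-05.
Allowed volume V_lim = h_lim·A = 5.556e-04 · 8.594e-06 = 4.775e-09 m³.
So the life L = V_lim·H/(K·W) = 4.775e-09 · 8.359e+09 / (9.042e-05 · 11.35) = 3.889e+04 m.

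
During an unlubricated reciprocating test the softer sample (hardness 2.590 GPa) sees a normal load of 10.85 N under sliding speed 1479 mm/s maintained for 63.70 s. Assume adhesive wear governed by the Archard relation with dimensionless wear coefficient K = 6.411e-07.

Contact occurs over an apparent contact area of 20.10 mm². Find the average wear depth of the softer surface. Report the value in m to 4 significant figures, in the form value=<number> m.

value=1.259e-08 m

All arithmetic runs at full precision, and intermediates appear rounded — rounded just once, at 4 significant figures.
Convert: Sliding speed v = 1479 mm/s = 1.479 m/s. Total distance L = v·t = 1.479 m/s × 63.70 s = 94.21 m.
Convert: Hardness H = 2.590 GPa = 2.590e+09 Pa.
Convert: Contact area A = 20.10 mm² = 2.010e-05 m².
Expressed in SI base units: W = 10.85 N, H = 2.590e+09 Pa, K = 6.411e-07.
The Archard volume V = K·W·L/H = 6.411e-07 · 10.85 · 94.21 / 2.590e+09 = 2.530e-13 m³.
Wear depth h = V/A = 2.530e-13 / 2.010e-05 = 1.259e-08 m.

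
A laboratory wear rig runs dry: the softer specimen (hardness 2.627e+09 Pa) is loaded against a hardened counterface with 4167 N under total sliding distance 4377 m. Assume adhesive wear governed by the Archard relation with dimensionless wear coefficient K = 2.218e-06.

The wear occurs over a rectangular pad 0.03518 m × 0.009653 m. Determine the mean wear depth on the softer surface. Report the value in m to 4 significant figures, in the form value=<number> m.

value=4.535e-05 m

All arithmetic carries full precision, and intermediate values appear rounded; a single final rounding, at 4 significant digits.
Convert: Contact area A = 0.03518 m × 0.009653 m = 3.396e-04 m².
As SI base values: W = 4167 N, H = 2.627e+09 Pa, K = 2.218e-06.
Worn volume V = K·W·L/H = 2.218e-06 · 4167 · 4377 / 2.627e+09 = 1.540e-08 m³.
Mean wear depth h = V/A = 1.540e-08 / 3.396e-04 = 4.535e-05 m.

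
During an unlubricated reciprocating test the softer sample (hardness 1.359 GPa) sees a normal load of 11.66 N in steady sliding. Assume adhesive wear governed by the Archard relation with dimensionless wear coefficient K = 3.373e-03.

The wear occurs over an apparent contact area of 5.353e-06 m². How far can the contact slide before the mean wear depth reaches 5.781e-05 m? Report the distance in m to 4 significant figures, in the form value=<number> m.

value=10.69 m

Displayed values are rounded — each operation maintains full precision. Rounded once at the end: 4 significant digits.
Convert: Hardness H = 1.359 GPa = 1.359e+09 Pa.
Collected in SI base units: W = 11.66 N, H = 1.359e+09 Pa, K = 3.373e-03.
At the depth limit, V_lim = h_lim·A = 5.781e-05 · 5.353e-06 = 3.095e-10 m³.
Life L = V_lim·H/(K·W) = 3.095e-10 · 1.359e+09 / (3.373e-03 · 11.66) = 10.69 m.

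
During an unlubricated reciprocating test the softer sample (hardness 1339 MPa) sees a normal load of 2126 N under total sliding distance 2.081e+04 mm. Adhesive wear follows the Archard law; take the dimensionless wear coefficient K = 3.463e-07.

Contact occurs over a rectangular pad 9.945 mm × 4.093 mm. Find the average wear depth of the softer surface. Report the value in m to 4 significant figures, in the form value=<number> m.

Printed values are rounded, and every step maintains full float precision. Rounded once at the end, at 4 significant digits.
Convert: Distance L = 2.081e+04 mm = 20.81 m.
Convert: Hardness H = 1339 MPa = 1.339e+09 Pa.
Convert: Pad sides 9.945 mm × 4.093 mm = 0.009945 m × 0.004093 m. Contact area A = 0.009945 m × 0.004093 m = 4.070e-05 m².
Restated in SI base units: W = 2126 N, H = 1.339e+09 Pa, K = 3.463e-07.
Archard relation: V = K·W·L/H = 3.463e-07 · 2126 · 20.81 / 1.339e+09 = 1.144e-11 m³.
Mean depth h = V/A = 1.144e-11 / 4.070e-05 = 2.811e-07 m.

value=2.811e-07 m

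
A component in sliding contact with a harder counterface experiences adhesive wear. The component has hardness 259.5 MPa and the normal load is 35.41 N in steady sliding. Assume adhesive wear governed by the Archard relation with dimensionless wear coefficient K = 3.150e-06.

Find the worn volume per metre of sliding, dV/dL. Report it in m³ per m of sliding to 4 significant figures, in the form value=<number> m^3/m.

value=4.298e-13 m^3/m

Intermediate values are displayed rounded, and every step keeps exact precision — a lone final rounding, at 4 significant digits.
Convert: Hardness H = 259.5 MPa = 2.595e+08 Pa.
Restated in SI base units: W = 35.41 N, H = 2.595e+08 Pa, K = 3.150e-06.
Rate of wear dV/dL = K·W/H (independent of L): 3.150e-06 · 35.41 / 2.595e+08 = 4.298e-13 m³/m.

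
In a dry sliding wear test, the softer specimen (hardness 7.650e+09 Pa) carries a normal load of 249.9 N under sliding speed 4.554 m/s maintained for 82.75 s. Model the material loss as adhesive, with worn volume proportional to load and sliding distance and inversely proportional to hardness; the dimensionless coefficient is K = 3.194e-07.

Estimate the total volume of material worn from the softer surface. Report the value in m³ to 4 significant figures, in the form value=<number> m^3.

Intermediates appear rounded. The algebra holds full float precision; a single final rounding: 4 significant digits.
Sliding distance L = v·t = 4.554 m/s × 82.75 s = 376.8 m.
Restated in SI base units: W = 249.9 N, H = 7.650e+09 Pa, K = 3.194e-07.
Wear volume V = K·W·L/H = 3.194e-07 · 249.9 · 376.8 / 7.650e+09 = 3.932e-12 m³.

value=3.932e-12 m^3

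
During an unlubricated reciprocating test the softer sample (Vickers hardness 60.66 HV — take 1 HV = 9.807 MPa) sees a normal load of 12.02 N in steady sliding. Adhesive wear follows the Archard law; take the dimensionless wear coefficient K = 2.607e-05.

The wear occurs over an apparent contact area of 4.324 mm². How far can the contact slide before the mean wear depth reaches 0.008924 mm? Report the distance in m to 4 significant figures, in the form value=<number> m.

value=73.26 m

The algebra carries exact precision, and displayed values are rounded. Rounded just once, at four significant figures.
Hardness H = 60.66 HV × 9.807 MPa/HV = 594.9 MPa = 5.949e+08 Pa.
Contact area A = 4.324 mm² = 4.324e-06 m².
Depth limit h_lim = 0.008924 mm = 8.924e-06 m.
SI base units throughout: W = 12.02 N, H = 5.949e+08 Pa, K = 2.607e-05.
Volume at the limit: V_lim = h_lim·A = 8.924e-06 · 4.324e-06 = 3.859e-11 m³.
Sliding life L = V_lim·H/(K·W) = 3.859e-11 · 5.949e+08 / (2.607e-05 · 12.02) = 73.26 m.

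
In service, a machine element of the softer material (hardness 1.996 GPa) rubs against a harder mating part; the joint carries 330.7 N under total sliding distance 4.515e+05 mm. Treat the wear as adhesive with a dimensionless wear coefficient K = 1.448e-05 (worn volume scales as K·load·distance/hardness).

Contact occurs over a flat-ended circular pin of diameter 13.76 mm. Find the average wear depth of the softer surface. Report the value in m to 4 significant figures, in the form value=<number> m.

All arithmetic carries full precision, and shown intermediates are rounded, and a lone final rounding: four significant figures.
Path length L = 4.515e+05 mm = 451.5 m.
Hardness H = 1.996 GPa = 1.996e+09 Pa.
Pin diameter d = 13.76 mm = 0.01376 m. Contact area A = π·d²/4 = π·(0.01376 m)²/4 = 1.487e-04 m².
SI base units throughout: W = 330.7 N, H = 1.996e+09 Pa, K = 1.448e-05.
Apply Archard: V = K·W·L/H = 1.448e-05 · 330.7 · 451.5 / 1.996e+09 = 1.083e-09 m³.
Average depth h = V/A = 1.083e-09 / 1.487e-04 = 7.284e-06 m.

value=7.284e-06 m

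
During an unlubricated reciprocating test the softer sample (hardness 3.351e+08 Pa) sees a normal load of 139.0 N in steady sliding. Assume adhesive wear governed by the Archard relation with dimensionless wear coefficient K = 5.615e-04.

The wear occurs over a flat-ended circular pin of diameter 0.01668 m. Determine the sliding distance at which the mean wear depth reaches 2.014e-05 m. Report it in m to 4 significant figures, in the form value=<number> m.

Intermediate values are printed rounded — every step keeps full precision; a lone final rounding to four significant digits.
Convert: Contact area A = π·d²/4 = π·(0.01668 m)²/4 = 2.185e-04 m².
As SI base values: W = 139.0 N, H = 3.351e+08 Pa, K = 5.615e-04.
Permissible volume V_lim = h_lim·A = 2.014e-05 · 2.185e-04 = 4.401e-09 m³.
Sliding life L = V_lim·H/(K·W) = 4.401e-09 · 3.351e+08 / (5.615e-04 · 139.0) = 18.90 m.

value=18.90 m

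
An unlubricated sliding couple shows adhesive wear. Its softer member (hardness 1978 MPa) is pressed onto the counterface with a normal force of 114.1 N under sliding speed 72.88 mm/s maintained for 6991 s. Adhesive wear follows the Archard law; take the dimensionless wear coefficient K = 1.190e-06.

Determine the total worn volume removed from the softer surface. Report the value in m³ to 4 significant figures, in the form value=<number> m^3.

value=3.497e-11 m^3

Intermediates appear rounded. Every step carries exact precision, and a lone final rounding: four significant digits.
Sliding speed v = 72.88 mm/s = 0.07288 m/s. Distance L = v·t = 0.07288 m/s × 6991 s = 509.5 m.
Hardness H = 1978 MPa = 1.978e+09 Pa.
As SI base values: W = 114.1 N, H = 1.978e+09 Pa, K = 1.190e-06.
Apply Archard: V = K·W·L/H = 1.190e-06 · 114.1 · 509.5 / 1.978e+09 = 3.497e-11 m³.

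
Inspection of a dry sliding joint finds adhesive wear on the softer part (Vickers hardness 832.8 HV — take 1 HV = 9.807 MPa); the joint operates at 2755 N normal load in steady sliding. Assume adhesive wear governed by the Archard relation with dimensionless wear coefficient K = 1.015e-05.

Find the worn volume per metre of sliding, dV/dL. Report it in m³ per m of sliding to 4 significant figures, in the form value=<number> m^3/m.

All arithmetic holds full precision. Displayed values are rounded; rounded just once: four significant digits.
Hardness H = 832.8 HV × 9.807 MPa/HV = 8167 MPa = 8.167e+09 Pa.
Collected in SI base units: W = 2755 N, H = 8.167e+09 Pa, K = 1.015e-05.
The wear rate dV/dL = K·W/H — distance-free: 1.015e-05 · 2755 / 8.167e+09 = 3.424e-12 m³/m.

value=3.424e-12 m^3/m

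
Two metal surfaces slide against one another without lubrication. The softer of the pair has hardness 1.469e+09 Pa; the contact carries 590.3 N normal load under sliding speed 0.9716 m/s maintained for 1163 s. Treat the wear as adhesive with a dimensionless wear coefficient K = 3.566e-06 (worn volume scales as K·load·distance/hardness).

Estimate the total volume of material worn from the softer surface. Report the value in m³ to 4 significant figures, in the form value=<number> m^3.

value=1.619e-09 m^3

All arithmetic carries full precision, and intermediates are shown rounded — a lone final rounding, at four significant figures.
Sliding distance L = v·t = 0.9716 m/s × 1163 s = 1130 m.
Restated in SI base units: W = 590.3 N, H = 1.469e+09 Pa, K = 3.566e-06.
Archard volume V = K·W·L/H = 3.566e-06 · 590.3 · 1130 / 1.469e+09 = 1.619e-09 m³.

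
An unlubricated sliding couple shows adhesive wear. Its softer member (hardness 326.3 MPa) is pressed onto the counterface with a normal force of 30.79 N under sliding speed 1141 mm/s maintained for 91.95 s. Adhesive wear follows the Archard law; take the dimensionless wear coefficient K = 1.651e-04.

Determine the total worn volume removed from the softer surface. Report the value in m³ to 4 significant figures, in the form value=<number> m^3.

The computation maintains full precision; the intermediates are displayed rounded — rounded just once to 4 significant figures.
Sliding speed v = 1141 mm/s = 1.141 m/s. Distance covered L = v·t = 1.141 m/s × 91.95 s = 104.9 m.
Hardness H = 326.3 MPa = 3.263e+08 Pa.
Collected in SI base units: W = 30.79 N, H = 3.263e+08 Pa, K = 1.651e-04.
Worn volume V = K·W·L/H = 1.651e-04 · 30.79 · 104.9 / 3.263e+08 = 1.634e-09 m³.

value=1.634e-09 m^3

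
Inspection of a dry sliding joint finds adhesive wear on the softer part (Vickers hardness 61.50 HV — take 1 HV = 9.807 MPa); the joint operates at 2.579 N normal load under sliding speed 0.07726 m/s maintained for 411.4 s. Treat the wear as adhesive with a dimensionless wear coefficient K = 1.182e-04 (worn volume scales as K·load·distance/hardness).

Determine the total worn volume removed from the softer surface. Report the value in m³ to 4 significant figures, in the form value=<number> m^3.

Displayed values are rounded; the computation keeps full precision; one final rounding to 4 significant digits.
Total distance L = v·t = 0.07726 m/s × 411.4 s = 31.78 m.
Hardness H = 61.50 HV × 9.807 MPa/HV = 603.1 MPa = 6.031e+08 Pa.
Expressed in SI base units: W = 2.579 N, H = 6.031e+08 Pa, K = 1.182e-04.
Archard volume V = K·W·L/H = 1.182e-04 · 2.579 · 31.78 / 6.031e+08 = 1.606e-11 m³.

value=1.606e-11 m^3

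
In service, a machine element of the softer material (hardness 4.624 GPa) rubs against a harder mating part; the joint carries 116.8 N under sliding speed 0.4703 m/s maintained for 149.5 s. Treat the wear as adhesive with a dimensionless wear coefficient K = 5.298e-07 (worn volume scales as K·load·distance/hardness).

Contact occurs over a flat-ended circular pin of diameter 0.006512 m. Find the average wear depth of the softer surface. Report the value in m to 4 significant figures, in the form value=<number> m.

value=2.825e-08 m

Every step keeps full float precision. Intermediate values are shown rounded. Rounded just once to four significant figures.
Convert: Total distance L = v·t = 0.4703 m/s × 149.5 s = 70.31 m.
Convert: Hardness H = 4.624 GPa = 4.624e+09 Pa.
Convert: Contact area A = π·d²/4 = π·(0.006512 m)²/4 = 3.331e-05 m².
Expressed in SI base units: W = 116.8 N, H = 4.624e+09 Pa, K = 5.298e-07.
By Archard's law, V = K·W·L/H = 5.298e-07 · 116.8 · 70.31 / 4.624e+09 = 9.409e-13 m³.
Depth h = V/A = 9.409e-13 / 3.331e-05 = 2.825e-08 m.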